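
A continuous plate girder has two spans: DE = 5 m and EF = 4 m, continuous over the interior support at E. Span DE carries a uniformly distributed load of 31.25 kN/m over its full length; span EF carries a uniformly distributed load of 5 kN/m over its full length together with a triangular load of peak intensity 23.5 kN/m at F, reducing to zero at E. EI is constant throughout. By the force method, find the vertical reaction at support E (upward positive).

R_E = 134.6 kN

Insert a hinge at E; M_E is the redundant, and each span becomes simply supported.
End slopes at the hinge E, treating each span as simply supported:
  span DE: UDL 31.25: wL³/(24EI) = 162.8/EI
  span EF: UDL 5: wL³/(24EI) = 13.33/EI
  span EF: triangular load, peak 23.5: 7w₀L³/(360EI) = 29.24/EI
  relative rotation θ_0 = (162.8 + 42.58)/EI = 205.3/EI
A unit hogging moment at E produces rotation L₁/(3EI) + L₂/(3EI) = 3/EI.
Compatibility: M_E·(L₁+L₂)/(3EI) = θ_0, giving M_E = 68.45 kN·m (hogging).
Span DE, ΣM about D with M_E applied at E: R_E^{DE}·5 = 390.6 + 68.45, so R_E^{DE} = 91.81 kN and R_D = 156.2 − 91.81 = 64.44 kN.
Span EF, ΣM about F: R_E^{EF}·4 = 102.7 + 68.45, so R_E^{EF} = 42.78 kN and R_F = 67 − 42.78 = 24.22 kN.
R_E = 91.81 + 42.78 = 134.6 kN.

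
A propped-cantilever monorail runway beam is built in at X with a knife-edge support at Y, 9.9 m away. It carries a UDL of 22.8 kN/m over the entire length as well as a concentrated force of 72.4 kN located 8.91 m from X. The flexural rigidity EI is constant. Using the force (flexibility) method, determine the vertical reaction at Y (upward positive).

R_Y = 146.2 kN

Take the reaction at Y as the redundant and release it; the primary structure is a cantilever fixed at X.
Downward deflection at the released point Y due to the loads:
  UDL 22.8: wL⁴/(8EI) = 27377/EI
  point load 72.4 at a = 8.91: Pa²(3L − a)/(6EI) = 19916/EI
  δ_0 = 47293/EI
Flexibility coefficient — unit upward force at Y: δ_{YY} = L³/(3EI) = 323.4/EI.
Compatibility at Y: δ_0 − R_Y·δ_{YY} = 0, so R_Y = 47293/323.4 = 146.2 kN.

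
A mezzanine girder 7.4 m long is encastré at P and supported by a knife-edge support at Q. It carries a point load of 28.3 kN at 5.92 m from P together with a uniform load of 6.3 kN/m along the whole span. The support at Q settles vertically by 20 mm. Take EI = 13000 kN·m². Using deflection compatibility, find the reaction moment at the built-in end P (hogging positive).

Take the reaction at Q as the redundant and release it; the primary structure is a cantilever fixed at P.
Deflection at Q on the released cantilever, summing each load's contribution:
  point load 28.3 at a = 5.92: Pa²(3L − a)/(6EI) = 2691/EI
  UDL 6.3: wL⁴/(8EI) = 2361/EI
  δ_0 = 5053/EI
Flexibility coefficient — unit upward force at Q: δ_{QQ} = L³/(3EI) = 135.1/EI.
With EI = 13000 kN·m²: δ_0 = 0.38866 m and δ_{QQ} = 0.01039 m/kN.
Compatibility — the beam at Q must follow the support down by 0.02 m: δ_0 − R_Q·δ_{QQ} = 0.02, so R_Q = (0.38866 − 0.02)/0.01039 = 35.48 kN.
Moment equilibrium about P: M_P = Σ(load moments about P) − R_Q·L = 340 − 35.48×7.4 = 77.47 kN·m.

M_P = 77.47 kN·m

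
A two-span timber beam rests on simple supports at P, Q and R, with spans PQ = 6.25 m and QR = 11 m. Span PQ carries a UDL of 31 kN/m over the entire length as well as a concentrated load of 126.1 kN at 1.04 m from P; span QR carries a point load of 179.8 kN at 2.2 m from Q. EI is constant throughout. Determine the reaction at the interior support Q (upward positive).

R_Q = 326.8 kN

Release continuity at Q by inserting a hinge; the redundant is the internal moment M_Q. The primary structure is two simply-supported spans PQ and QR.
End slopes at the hinge Q, treating each span as simply supported:
  span PQ: UDL 31: wL³/(24EI) = 315.3/EI
  span PQ: point load 126.1 at a = 1.04: Pab(L + a)/(6LEI) = 132.8/EI
  span QR: point load 179.8 at a = 2.2: Pab(L + b)/(6LEI) = 1044/EI
  relative rotation θ_0 = (448.2 + 1044)/EI = 1492/EI
A unit hogging moment at Q produces rotation L₁/(3EI) + L₂/(3EI) = 5.75/EI.
Compatibility: M_Q·(L₁+L₂)/(3EI) = θ_0, giving M_Q = 259.6 kN·m (hogging).
Span PQ, ΣM about P with M_Q applied at Q: R_Q^{PQ}·6.25 = 736.6 + 259.6, so R_Q^{PQ} = 159.4 kN and R_P = 319.9 − 159.4 = 160.5 kN.
Span QR, ΣM about R: R_Q^{QR}·11 = 1582 + 259.6, so R_Q^{QR} = 167.4 kN and R_R = 179.8 − 167.4 = 12.36 kN.
R_Q = 159.4 + 167.4 = 326.8 kN.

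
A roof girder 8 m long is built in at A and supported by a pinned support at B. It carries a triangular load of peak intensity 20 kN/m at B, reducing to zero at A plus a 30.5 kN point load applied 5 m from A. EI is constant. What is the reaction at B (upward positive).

R_B = 58.15 kN

Choose R_B as the redundant. The primary structure is the cantilever fixed at A.
Free-end deflection of the primary structure under the applied loading (downward +):
  triangular load, peak 20 at the free end: 11w₀L⁴/(120EI) = 7509/EI
  point load 30.5 at a = 5: Pa²(3L − a)/(6EI) = 2415/EI
  δ_0 = 9924/EI
Tip deflection under a unit load at B: L³/(3EI) = 170.7/EI.
The prop prevents deflection at B: R_B = δ_0/δ_{BB} = 9924/170.7 = 58.15 kN.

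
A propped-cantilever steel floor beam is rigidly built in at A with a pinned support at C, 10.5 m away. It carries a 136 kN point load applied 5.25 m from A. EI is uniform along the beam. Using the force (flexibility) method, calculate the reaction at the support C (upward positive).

Choose R_C as the redundant. The primary structure is the cantilever fixed at A.
Deflection at C on the released cantilever, summing each load's contribution:
  point load 136 at a = 5.25: Pa²(3L − a)/(6EI) = 16400/EI
Tip deflection under a unit load at C: L³/(3EI) = 385.9/EI.
The prop prevents deflection at C: R_C = δ_0/δ_{CC} = 16400/385.9 = 42.5 kN.

R_C = 42.5 kN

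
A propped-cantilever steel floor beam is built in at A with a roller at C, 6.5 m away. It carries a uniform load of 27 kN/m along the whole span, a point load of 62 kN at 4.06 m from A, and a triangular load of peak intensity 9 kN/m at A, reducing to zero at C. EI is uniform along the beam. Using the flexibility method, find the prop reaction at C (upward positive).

Take the reaction at C as the redundant and release it; the primary structure is a cantilever fixed at A.
Deflection at C on the released cantilever, summing each load's contribution:
  UDL 27: wL⁴/(8EI) = 6025/EI
  point load 62 at a = 4.06: Pa²(3L − a)/(6EI) = 2630/EI
  triangular load, peak 9 at the fixed end: w₀L⁴/(30EI) = 535.5/EI
  δ_0 = 9190/EI
Flexibility coefficient — unit upward force at C: δ_{CC} = L³/(3EI) = 91.54/EI.
Compatibility at C: δ_0 − R_C·δ_{CC} = 0, so R_C = 9190/91.54 = 100.4 kN.

R_C = 100.4 kN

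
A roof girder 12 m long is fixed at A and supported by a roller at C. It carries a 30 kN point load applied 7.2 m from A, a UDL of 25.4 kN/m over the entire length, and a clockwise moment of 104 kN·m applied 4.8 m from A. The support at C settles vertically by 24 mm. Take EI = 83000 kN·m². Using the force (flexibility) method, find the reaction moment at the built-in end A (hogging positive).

Take the reaction at C as the redundant and release it; the primary structure is a cantilever fixed at A.
Free-end deflection of the primary structure under the applied loading (downward +):
  point load 30 at a = 7.2: Pa²(3L − a)/(6EI) = 7465/EI
  UDL 25.4: wL⁴/(8EI) = 65837/EI
  clockwise couple 104 at a = 4.8: M₀a(2L − a)/(2EI) = 4792/EI
  δ_0 = 78094/EI
Flexibility coefficient — unit upward force at C: δ_{CC} = L³/(3EI) = 576/EI.
With EI = 83000 kN·m²: δ_0 = 0.94089 m and δ_{CC} = 0.00694 m/kN.
Compatibility — the beam at C must follow the support down by 0.024 m: δ_0 − R_C·δ_{CC} = 0.024, so R_C = (0.94089 − 0.024)/0.00694 = 132.1 kN.
Moment equilibrium about A: M_A = Σ(load moments about A) − R_C·L = 2149 − 132.1×12 = 563.3 kN·m.

M_A = 563.3 kN·m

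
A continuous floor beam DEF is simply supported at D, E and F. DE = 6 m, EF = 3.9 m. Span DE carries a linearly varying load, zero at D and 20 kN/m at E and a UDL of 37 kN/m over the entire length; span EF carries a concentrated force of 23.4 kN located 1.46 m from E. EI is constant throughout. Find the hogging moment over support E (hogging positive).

Insert a hinge at E; M_E is the redundant, and each span becomes simply supported.
End slopes at the hinge E, treating each span as simply supported:
  span DE: triangular load, peak 20: w₀L³/(45EI) = 96/EI
  span DE: UDL 37: wL³/(24EI) = 333/EI
  span EF: point load 23.4 at a = 1.46: Pab(L + b)/(6LEI) = 22.59/EI
  relative rotation θ_0 = (429 + 22.59)/EI = 451.6/EI
A unit hogging moment at E produces rotation L₁/(3EI) + L₂/(3EI) = 3.3/EI.
Compatibility: M_E·(L₁+L₂)/(3EI) = θ_0, giving M_E = 136.8 kN·m (hogging).

M_E = 136.8 kN·m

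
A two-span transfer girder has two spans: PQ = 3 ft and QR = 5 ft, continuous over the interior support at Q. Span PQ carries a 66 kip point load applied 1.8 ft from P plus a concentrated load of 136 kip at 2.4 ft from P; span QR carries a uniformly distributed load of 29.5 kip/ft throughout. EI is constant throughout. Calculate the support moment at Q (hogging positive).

Insert a hinge at Q; M_Q is the redundant, and each span becomes simply supported.
Discontinuity in slope at Q on the released structure — sum the simple-span end rotations:
  span PQ: point load 66 at a = 1.8: Pab(L + a)/(6LEI) = 38.02/EI
  span PQ: point load 136 at a = 2.4: Pab(L + a)/(6LEI) = 58.75/EI
  span QR: UDL 29.5: wL³/(24EI) = 153.6/EI
  relative rotation θ_0 = (96.77 + 153.6)/EI = 250.4/EI
A unit hogging moment at Q produces rotation L₁/(3EI) + L₂/(3EI) = 2.667/EI.
Slope continuity at Q: θ_0 = M_Q·2.667/EI, so M_Q = 250.4/2.667 = 93.91 kip·ft (hogging).

M_Q = 93.91 kip·ft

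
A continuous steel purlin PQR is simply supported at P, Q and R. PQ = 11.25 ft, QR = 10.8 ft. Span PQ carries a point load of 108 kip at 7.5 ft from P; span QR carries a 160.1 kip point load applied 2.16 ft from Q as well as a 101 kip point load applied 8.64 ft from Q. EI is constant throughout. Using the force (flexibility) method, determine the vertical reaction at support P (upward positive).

Take M_Q as the redundant. Released structure: two simple spans PQ and QR with a hinge at Q.
End slopes at the hinge Q, treating each span as simply supported:
  span PQ: point load 108 at a = 7.5: Pab(L + a)/(6LEI) = 843.8/EI
  span QR: point load 160.1 at a = 2.16: Pab(L + b)/(6LEI) = 896.4/EI
  span QR: point load 101 at a = 8.64: Pab(L + b)/(6LEI) = 377/EI
  relative rotation θ_0 = (843.8 + 1273)/EI = 2117/EI
A unit hogging moment at Q produces rotation L₁/(3EI) + L₂/(3EI) = 7.35/EI.
Slope continuity at Q: θ_0 = M_Q·7.35/EI, so M_Q = 2117/7.35 = 288 kip·ft (hogging).
Span PQ, ΣM about P with M_Q applied at Q: R_Q^{PQ}·11.25 = 810 + 288, so R_Q^{PQ} = 97.6 kip and R_P = 108 − 97.6 = 10.4 kip.

R_P = 10.4 kip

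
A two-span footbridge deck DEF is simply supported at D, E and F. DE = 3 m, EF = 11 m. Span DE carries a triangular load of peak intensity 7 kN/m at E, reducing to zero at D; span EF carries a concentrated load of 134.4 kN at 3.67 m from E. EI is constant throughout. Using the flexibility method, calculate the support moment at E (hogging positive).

M_E = 216.1 kN·m

Release continuity at E by inserting a hinge; the redundant is the internal moment M_E. The primary structure is two simply-supported spans DE and EF.
End slopes at the hinge E, treating each span as simply supported:
  span DE: triangular load, peak 7: w₀L³/(45EI) = 4.2/EI
  span EF: point load 134.4 at a = 3.67: Pab(L + b)/(6LEI) = 1004/EI
  relative rotation θ_0 = (4.2 + 1004)/EI = 1008/EI
A unit hogging moment at E produces rotation L₁/(3EI) + L₂/(3EI) = 4.667/EI.
Slope continuity at E: θ_0 = M_E·4.667/EI, so M_E = 1008/4.667 = 216.1 kN·m (hogging).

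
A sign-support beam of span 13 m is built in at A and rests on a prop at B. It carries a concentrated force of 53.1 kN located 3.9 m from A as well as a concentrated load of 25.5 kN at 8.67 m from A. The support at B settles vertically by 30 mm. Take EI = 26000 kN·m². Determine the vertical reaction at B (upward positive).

Take the reaction at B as the redundant and release it; the primary structure is a cantilever fixed at A.
Downward deflection at the released point B due to the loads:
  point load 53.1 at a = 3.9: Pa²(3L − a)/(6EI) = 4725/EI
  point load 25.5 at a = 8.67: Pa²(3L − a)/(6EI) = 9689/EI
  δ_0 = 14414/EI
Tip deflection under a unit load at B: L³/(3EI) = 732.3/EI.
With EI = 26000 kN·m²: δ_0 = 0.55439 m and δ_{BB} = 0.028167 m/kN.
Compatibility — the beam at B must follow the support down by 0.03 m: δ_0 − R_B·δ_{BB} = 0.03, so R_B = (0.55439 − 0.03)/0.028167 = 18.62 kN.

R_B = 18.62 kN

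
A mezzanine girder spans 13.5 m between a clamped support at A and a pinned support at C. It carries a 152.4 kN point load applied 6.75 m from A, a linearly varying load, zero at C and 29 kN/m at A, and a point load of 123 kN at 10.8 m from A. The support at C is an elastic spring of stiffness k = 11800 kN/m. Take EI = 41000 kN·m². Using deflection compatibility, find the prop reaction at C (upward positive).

R_C = 172.6 kN

Remove the prop at C; the released (primary) structure is a cantilever built in at A.
Free-end deflection of the primary structure under the applied loading (downward +):
  point load 152.4 at a = 6.75: Pa²(3L − a)/(6EI) = 39058/EI
  triangular load, peak 29 at the fixed end: w₀L⁴/(30EI) = 32108/EI
  point load 123 at a = 10.8: Pa²(3L − a)/(6EI) = 71016/EI
  δ_0 = 142183/EI
Flexibility coefficient — unit upward force at C: δ_{CC} = L³/(3EI) = 820.1/EI.
With EI = 41000 kN·m²: δ_0 = 3.4679 m and δ_{CC} = 0.020003 m/kN.
Compatibility — the spring shortens by R_C/k under the reaction it provides: δ_0 − R_C·δ_{CC} = R_C/k. With 1/k = 0.000085 m/kN, R_C = δ_0 / (δ_{CC} + 1/k) = 3.4679 / (0.020003 + 0.000085) = 172.6 kN.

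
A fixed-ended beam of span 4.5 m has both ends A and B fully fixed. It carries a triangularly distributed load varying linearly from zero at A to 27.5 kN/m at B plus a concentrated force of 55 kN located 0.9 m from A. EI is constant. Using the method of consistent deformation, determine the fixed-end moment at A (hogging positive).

Release both end moments; the primary structure is a simply-supported span AB with redundants M_A and M_B.
On the primary (simply-supported) span, the end slopes from the loading are:
  at A: triangular load, peak 27.5: 7w₀L³/(360EI) = 48.73/EI
  at B: triangular load, peak 27.5: w₀L³/(45EI) = 55.69/EI
  at A: point load 55 at a = 0.9: Pab(L + b)/(6LEI) = 53.46/EI
  at B: point load 55 at a = 0.9: Pab(L + a)/(6LEI) = 35.64/EI
  θ_A0 = 102.2/EI,  θ_B0 = 91.33/EI
Flexibility coefficients: a unit moment at one end gives L/(3EI) there and L/(6EI) at the far end, so f₁₁ = f₂₂ = 1.5/EI and f₁₂ = f₂₁ = 0.75/EI.
Compatibility — zero rotation at each built-in end:
  1.5 M_A + 0.75 M_B = 102.2
  0.75 M_A + 1.5 M_B = 91.33
Solving the pair gives M_A = 50.24 kN·m and M_B = 35.76 kN·m (hogging).

M_A = 50.24 kN·m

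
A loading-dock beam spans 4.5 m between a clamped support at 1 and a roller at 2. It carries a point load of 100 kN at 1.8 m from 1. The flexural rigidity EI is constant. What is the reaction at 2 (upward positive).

R_2 = 20.8 kN

Choose R_2 as the redundant. The primary structure is the cantilever fixed at 1.
Primary-structure tip deflection at 2 by superposition:
  point load 100 at a = 1.8: Pa²(3L − a)/(6EI) = 631.8/EI
Tip deflection under a unit load at 2: L³/(3EI) = 30.38/EI.
Compatibility at 2: δ_0 − R_2·δ_{22} = 0, so R_2 = 631.8/30.38 = 20.8 kN.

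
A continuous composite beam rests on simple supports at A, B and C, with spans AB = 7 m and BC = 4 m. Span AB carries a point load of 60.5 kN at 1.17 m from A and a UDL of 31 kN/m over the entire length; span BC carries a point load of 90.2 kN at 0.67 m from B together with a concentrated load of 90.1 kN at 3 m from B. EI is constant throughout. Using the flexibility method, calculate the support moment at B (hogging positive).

M_B = 174.8 kN·m

Insert a hinge at B; M_B is the redundant, and each span becomes simply supported.
End slopes at the hinge B, treating each span as simply supported:
  span AB: point load 60.5 at a = 1.17: Pab(L + a)/(6LEI) = 80.28/EI
  span AB: UDL 31: wL³/(24EI) = 443/EI
  span BC: point load 90.2 at a = 0.67: Pab(L + b)/(6LEI) = 61.46/EI
  span BC: point load 90.1 at a = 3: Pab(L + b)/(6LEI) = 56.31/EI
  relative rotation θ_0 = (523.3 + 117.8)/EI = 641.1/EI
A unit hogging moment at B produces rotation L₁/(3EI) + L₂/(3EI) = 3.667/EI.
Compatibility: M_B·(L₁+L₂)/(3EI) = θ_0, giving M_B = 174.8 kN·m (hogging).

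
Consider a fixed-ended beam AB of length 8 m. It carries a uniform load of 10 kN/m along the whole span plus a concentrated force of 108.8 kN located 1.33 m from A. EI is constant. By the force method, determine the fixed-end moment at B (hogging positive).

M_B = 73.39 kN·m

Take the two fixed-end moments M_A, M_B as redundants; the released structure is the simple span AB.
On the primary (simply-supported) span, the end slopes from the loading are:
  at A: UDL 10: wL³/(24EI) = 213.3/EI
  at B: UDL 10: wL³/(24EI) = 213.3/EI
  at A: point load 108.8 at a = 1.33: Pab(L + b)/(6LEI) = 295/EI
  at B: point load 108.8 at a = 1.33: Pab(L + a)/(6LEI) = 187.6/EI
  θ_A0 = 508.3/EI,  θ_B0 = 400.9/EI
Flexibility coefficients: a unit moment at one end gives L/(3EI) there and L/(6EI) at the far end, so f₁₁ = f₂₂ = 2.667/EI and f₁₂ = f₂₁ = 1.333/EI.
Compatibility — zero rotation at each built-in end:
  2.667 M_A + 1.333 M_B = 508.3
  1.333 M_A + 2.667 M_B = 400.9
Solving the pair gives M_A = 153.9 kN·m and M_B = 73.39 kN·m (hogging).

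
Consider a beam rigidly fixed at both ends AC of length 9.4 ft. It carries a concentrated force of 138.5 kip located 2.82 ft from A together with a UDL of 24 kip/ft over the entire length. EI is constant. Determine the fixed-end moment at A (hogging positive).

M_A = 368.1 kip·ft

Release both end moments; the primary structure is a simply-supported span AC with redundants M_A and M_C.
On the primary (simply-supported) span, the end slopes from the loading are:
  at A: point load 138.5 at a = 2.82: Pab(L + b)/(6LEI) = 728.2/EI
  at C: point load 138.5 at a = 2.82: Pab(L + a)/(6LEI) = 556.8/EI
  at A: UDL 24: wL³/(24EI) = 830.6/EI
  at C: UDL 24: wL³/(24EI) = 830.6/EI
  θ_A0 = 1559/EI,  θ_C0 = 1387/EI
Flexibility coefficients: a unit moment at one end gives L/(3EI) there and L/(6EI) at the far end, so f₁₁ = f₂₂ = 3.133/EI and f₁₂ = f₂₁ = 1.567/EI.
Compatibility — zero rotation at each built-in end:
  3.133 M_A + 1.567 M_C = 1559
  1.567 M_A + 3.133 M_C = 1387
Solving the pair gives M_A = 368.1 kip·ft and M_C = 258.7 kip·ft (hogging).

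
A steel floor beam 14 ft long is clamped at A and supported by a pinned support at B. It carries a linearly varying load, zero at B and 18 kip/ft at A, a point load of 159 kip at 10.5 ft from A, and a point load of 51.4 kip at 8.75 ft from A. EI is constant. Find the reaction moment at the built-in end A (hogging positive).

M_A = 612 kip·ft

Choose R_B as the redundant. The primary structure is the cantilever fixed at A.
Free-end deflection of the primary structure under the applied loading (downward +):
  triangular load, peak 18 at the fixed end: w₀L⁴/(30EI) = 23050/EI
  point load 159 at a = 10.5: Pa²(3L − a)/(6EI) = 92031/EI
  point load 51.4 at a = 8.75: Pa²(3L − a)/(6EI) = 21808/EI
  δ_0 = 136889/EI
Flexibility coefficient — unit upward force at B: δ_{BB} = L³/(3EI) = 914.7/EI.
Compatibility at B: δ_0 − R_B·δ_{BB} = 0, so R_B = 136889/914.7 = 149.7 kip.
Moment equilibrium about A: M_A = Σ(load moments about A) − R_B·L = 2707 − 149.7×14 = 612 kip·ft.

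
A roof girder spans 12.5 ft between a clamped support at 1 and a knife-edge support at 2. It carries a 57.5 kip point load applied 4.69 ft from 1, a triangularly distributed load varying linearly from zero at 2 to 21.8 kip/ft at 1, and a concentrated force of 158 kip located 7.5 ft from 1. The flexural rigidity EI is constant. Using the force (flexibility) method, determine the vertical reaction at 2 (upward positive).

R_2 = 106.1 kip

Take the reaction at 2 as the redundant and release it; the primary structure is a cantilever fixed at 1.
Downward deflection at the released point 2 due to the loads:
  point load 57.5 at a = 4.69: Pa²(3L − a)/(6EI) = 6916/EI
  triangular load, peak 21.8 at the fixed end: w₀L⁴/(30EI) = 17741/EI
  point load 158 at a = 7.5: Pa²(3L − a)/(6EI) = 44438/EI
  δ_0 = 69095/EI
Tip deflection under a unit load at 2: L³/(3EI) = 651/EI.
Compatibility at 2: δ_0 − R_2·δ_{22} = 0, so R_2 = 69095/651 = 106.1 kip.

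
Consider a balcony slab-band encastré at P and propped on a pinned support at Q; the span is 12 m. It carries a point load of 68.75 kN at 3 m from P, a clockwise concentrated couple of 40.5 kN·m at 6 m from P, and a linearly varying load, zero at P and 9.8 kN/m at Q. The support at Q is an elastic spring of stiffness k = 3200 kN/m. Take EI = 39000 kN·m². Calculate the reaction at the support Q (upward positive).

Take the reaction at Q as the redundant and release it; the primary structure is a cantilever fixed at P.
Primary-structure tip deflection at Q by superposition:
  point load 68.75 at a = 3: Pa²(3L − a)/(6EI) = 3403/EI
  clockwise couple 40.5 at a = 6: M₀a(2L − a)/(2EI) = 2187/EI
  triangular load, peak 9.8 at the free end: 11w₀L⁴/(120EI) = 18628/EI
  δ_0 = 24218/EI
Flexibility coefficient — unit upward force at Q: δ_{QQ} = L³/(3EI) = 576/EI.
With EI = 39000 kN·m²: δ_0 = 0.62097 m and δ_{QQ} = 0.014769 m/kN.
Compatibility — the spring shortens by R_Q/k under the reaction it provides: δ_0 − R_Q·δ_{QQ} = R_Q/k. With 1/k = 0.000313 m/kN, R_Q = δ_0 / (δ_{QQ} + 1/k) = 0.62097 / (0.014769 + 0.000313) = 41.17 kN.

R_Q = 41.17 kN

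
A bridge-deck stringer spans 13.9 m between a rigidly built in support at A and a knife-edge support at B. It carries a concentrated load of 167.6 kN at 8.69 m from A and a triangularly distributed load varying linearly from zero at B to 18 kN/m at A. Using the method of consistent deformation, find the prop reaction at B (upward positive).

R_B = 102.8 kN

Release the roller at B. Primary structure: cantilever fixed at A.
Free-end deflection of the primary structure under the applied loading (downward +):
  point load 167.6 at a = 8.69: Pa²(3L − a)/(6EI) = 69632/EI
  triangular load, peak 18 at the fixed end: w₀L⁴/(30EI) = 22398/EI
  δ_0 = 92030/EI
Flexibility coefficient — unit upward force at B: δ_{BB} = L³/(3EI) = 895.2/EI.
The prop prevents deflection at B: R_B = δ_0/δ_{BB} = 92030/895.2 = 102.8 kN.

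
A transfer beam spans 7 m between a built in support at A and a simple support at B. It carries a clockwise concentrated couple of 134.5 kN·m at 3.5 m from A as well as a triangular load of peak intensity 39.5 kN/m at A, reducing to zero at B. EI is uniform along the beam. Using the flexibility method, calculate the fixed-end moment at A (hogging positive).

Release the roller at B. Primary structure: cantilever fixed at A.
Downward deflection at the released point B due to the loads:
  clockwise couple 134.5 at a = 3.5: M₀a(2L − a)/(2EI) = 2471/EI
  triangular load, peak 39.5 at the fixed end: w₀L⁴/(30EI) = 3161/EI
  δ_0 = 5633/EI
Tip deflection under a unit load at B: L³/(3EI) = 114.3/EI.
Compatibility at B: δ_0 − R_B·δ_{BB} = 0, so R_B = 5633/114.3 = 49.27 kN.
Moment equilibrium about A: M_A = Σ(load moments about A) − R_B·L = 457.1 − 49.27×7 = 112.2 kN·m.

M_A = 112.2 kN·m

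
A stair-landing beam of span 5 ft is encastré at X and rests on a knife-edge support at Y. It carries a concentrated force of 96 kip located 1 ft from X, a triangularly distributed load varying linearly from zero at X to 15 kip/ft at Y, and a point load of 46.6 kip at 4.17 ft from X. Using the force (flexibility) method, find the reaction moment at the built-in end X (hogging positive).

M_X = 109.8 kip·ft

Release the roller at Y. Primary structure: cantilever fixed at X.
Free-end deflection of the primary structure under the applied loading (downward +):
  point load 96 at a = 1: Pa²(3L − a)/(6EI) = 224/EI
  triangular load, peak 15 at the free end: 11w₀L⁴/(120EI) = 859.4/EI
  point load 46.6 at a = 4.17: Pa²(3L − a)/(6EI) = 1463/EI
  δ_0 = 2546/EI
Tip deflection under a unit load at Y: L³/(3EI) = 41.67/EI.
The prop prevents deflection at Y: R_Y = δ_0/δ_{YY} = 2546/41.67 = 61.1 kip.
Moment equilibrium about X: M_X = Σ(load moments about X) − R_Y·L = 415.3 − 61.1×5 = 109.8 kip·ft.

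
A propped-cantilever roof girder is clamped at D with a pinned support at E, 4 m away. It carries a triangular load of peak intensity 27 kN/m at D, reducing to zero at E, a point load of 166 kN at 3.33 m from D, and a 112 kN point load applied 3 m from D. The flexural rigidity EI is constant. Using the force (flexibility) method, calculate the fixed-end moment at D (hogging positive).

Release the roller at E. Primary structure: cantilever fixed at D.
Free-end deflection of the primary structure under the applied loading (downward +):
  triangular load, peak 27 at the fixed end: w₀L⁴/(30EI) = 230.4/EI
  point load 166 at a = 3.33: Pa²(3L − a)/(6EI) = 2660/EI
  point load 112 at a = 3: Pa²(3L − a)/(6EI) = 1512/EI
  δ_0 = 4402/EI
Flexibility coefficient — unit upward force at E: δ_{EE} = L³/(3EI) = 21.33/EI.
The prop prevents deflection at E: R_E = δ_0/δ_{EE} = 4402/21.33 = 206.4 kN.
Moment equilibrium about D: M_D = Σ(load moments about D) − R_E·L = 960.8 − 206.4×4 = 135.3 kN·m.

M_D = 135.3 kN·m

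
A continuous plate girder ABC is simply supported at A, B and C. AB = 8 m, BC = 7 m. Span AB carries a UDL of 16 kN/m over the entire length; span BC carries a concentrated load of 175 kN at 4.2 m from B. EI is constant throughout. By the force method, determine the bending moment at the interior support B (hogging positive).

Release continuity at B by inserting a hinge; the redundant is the internal moment M_B. The primary structure is two simply-supported spans AB and BC.
Rotations at B on the released spans (each span's end-slope, ×1/EI):
  span AB: UDL 16: wL³/(24EI) = 341.3/EI
  span BC: point load 175 at a = 4.2: Pab(L + b)/(6LEI) = 480.2/EI
  relative rotation θ_0 = (341.3 + 480.2)/EI = 821.5/EI
A unit hogging moment at B produces rotation L₁/(3EI) + L₂/(3EI) = 5/EI.
Slope continuity at B: θ_0 = M_B·5/EI, so M_B = 821.5/5 = 164.3 kN·m (hogging).

M_B = 164.3 kN·m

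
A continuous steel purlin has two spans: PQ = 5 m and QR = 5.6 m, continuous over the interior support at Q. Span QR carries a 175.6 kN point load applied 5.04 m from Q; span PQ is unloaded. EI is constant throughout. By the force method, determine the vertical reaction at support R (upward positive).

Insert a hinge at Q; M_Q is the redundant, and each span becomes simply supported.
Rotations at Q on the released spans (each span's end-slope, ×1/EI):
  span QR: point load 175.6 at a = 5.04: Pab(L + b)/(6LEI) = 90.86/EI
  relative rotation θ_0 = (0 + 90.86)/EI = 90.86/EI
A unit hogging moment at Q produces rotation L₁/(3EI) + L₂/(3EI) = 3.533/EI.
Slope continuity at Q: θ_0 = M_Q·3.533/EI, so M_Q = 90.86/3.533 = 25.72 kN·m (hogging).
Span QR, ΣM about R: R_Q^{QR}·5.6 = 98.34 + 25.72, so R_Q^{QR} = 22.15 kN and R_R = 175.6 − 22.15 = 153.4 kN.

R_R = 153.4 kN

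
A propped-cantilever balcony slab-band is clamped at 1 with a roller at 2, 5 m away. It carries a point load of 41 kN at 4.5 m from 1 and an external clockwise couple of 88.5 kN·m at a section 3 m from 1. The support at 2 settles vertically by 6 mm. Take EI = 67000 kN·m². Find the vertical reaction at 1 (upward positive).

Take the reaction at 2 as the redundant and release it; the primary structure is a cantilever fixed at 1.
Downward deflection at the released point 2 due to the loads:
  point load 41 at a = 4.5: Pa²(3L − a)/(6EI) = 1453/EI
  clockwise couple 88.5 at a = 3: M₀a(2L − a)/(2EI) = 929.2/EI
  δ_0 = 2382/EI
Flexibility coefficient — unit upward force at 2: δ_{22} = L³/(3EI) = 41.67/EI.
With EI = 67000 kN·m²: δ_0 = 0.035555 m and δ_{22} = 0.000622 m/kN.
Compatibility — the beam at 2 must follow the support down by 0.006 m: δ_0 − R_2·δ_{22} = 0.006, so R_2 = (0.035555 − 0.006)/0.000622 = 47.52 kN.
Vertical equilibrium: R_1 = ΣP − R_2 = 41 − 47.52 = -6.524 kN.

R_1 = -6.524 kN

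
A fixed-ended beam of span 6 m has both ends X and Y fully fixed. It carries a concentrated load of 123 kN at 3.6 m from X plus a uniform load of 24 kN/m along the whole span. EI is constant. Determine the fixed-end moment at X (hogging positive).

Take the two fixed-end moments M_X, M_Y as redundants; the released structure is the simple span XY.
End rotations of the released simple span under the applied load (×1/EI):
  at X: point load 123 at a = 3.6: Pab(L + b)/(6LEI) = 248/EI
  at Y: point load 123 at a = 3.6: Pab(L + a)/(6LEI) = 283.4/EI
  at X: UDL 24: wL³/(24EI) = 216/EI
  at Y: UDL 24: wL³/(24EI) = 216/EI
  θ_X0 = 464/EI,  θ_Y0 = 499.4/EI
Flexibility coefficients: a unit moment at one end gives L/(3EI) there and L/(6EI) at the far end, so f₁₁ = f₂₂ = 2/EI and f₁₂ = f₂₁ = 1/EI.
Compatibility — zero rotation at each built-in end:
  2 M_X + 1 M_Y = 464
  1 M_X + 2 M_Y = 499.4
Solving the pair gives M_X = 142.8 kN·m and M_Y = 178.3 kN·m (hogging).

M_X = 142.8 kN·m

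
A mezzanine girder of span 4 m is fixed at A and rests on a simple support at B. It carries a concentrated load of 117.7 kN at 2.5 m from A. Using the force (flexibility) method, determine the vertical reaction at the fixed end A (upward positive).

R_A = 63.1 kN

Choose R_B as the redundant. The primary structure is the cantilever fixed at A.
Downward deflection at the released point B due to the loads:
  point load 117.7 at a = 2.5: Pa²(3L − a)/(6EI) = 1165/EI
Tip deflection under a unit load at B: L³/(3EI) = 21.33/EI.
The prop prevents deflection at B: R_B = δ_0/δ_{BB} = 1165/21.33 = 54.6 kN.
Vertical equilibrium: R_A = ΣP − R_B = 117.7 − 54.6 = 63.1 kN.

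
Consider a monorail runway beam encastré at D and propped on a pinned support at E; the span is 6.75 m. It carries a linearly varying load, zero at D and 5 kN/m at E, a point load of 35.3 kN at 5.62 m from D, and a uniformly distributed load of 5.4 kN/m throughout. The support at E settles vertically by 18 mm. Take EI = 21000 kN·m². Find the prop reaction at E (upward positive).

Release the roller at E. Primary structure: cantilever fixed at D.
Primary-structure tip deflection at E by superposition:
  triangular load, peak 5 at the free end: 11w₀L⁴/(120EI) = 951.5/EI
  point load 35.3 at a = 5.62: Pa²(3L − a)/(6EI) = 2719/EI
  UDL 5.4: wL⁴/(8EI) = 1401/EI
  δ_0 = 5071/EI
Flexibility coefficient — unit upward force at E: δ_{EE} = L³/(3EI) = 102.5/EI.
With EI = 21000 kN·m²: δ_0 = 0.24149 m and δ_{EE} = 0.004882 m/kN.
Compatibility — the beam at E must follow the support down by 0.018 m: δ_0 − R_E·δ_{EE} = 0.018, so R_E = (0.24149 − 0.018)/0.004882 = 45.78 kN.

R_E = 45.78 kN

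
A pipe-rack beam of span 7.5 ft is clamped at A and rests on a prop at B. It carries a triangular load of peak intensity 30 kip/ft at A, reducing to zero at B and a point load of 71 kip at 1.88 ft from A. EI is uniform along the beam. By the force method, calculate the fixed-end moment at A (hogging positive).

M_A = 200 kip·ft

Remove the prop at B; the released (primary) structure is a cantilever built in at A.
Deflection at B on the released cantilever, summing each load's contribution:
  triangular load, peak 30 at the fixed end: w₀L⁴/(30EI) = 3164/EI
  point load 71 at a = 1.88: Pa²(3L − a)/(6EI) = 862.4/EI
  δ_0 = 4026/EI
Tip deflection under a unit load at B: L³/(3EI) = 140.6/EI.
The prop prevents deflection at B: R_B = δ_0/δ_{BB} = 4026/140.6 = 28.63 kip.
Moment equilibrium about A: M_A = Σ(load moments about A) − R_B·L = 414.7 − 28.63×7.5 = 200 kip·ft.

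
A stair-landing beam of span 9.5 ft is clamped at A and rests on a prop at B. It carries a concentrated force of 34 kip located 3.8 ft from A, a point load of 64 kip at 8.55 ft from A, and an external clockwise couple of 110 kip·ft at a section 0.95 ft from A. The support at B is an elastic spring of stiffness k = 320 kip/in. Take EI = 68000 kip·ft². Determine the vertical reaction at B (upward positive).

Remove the prop at B; the released (primary) structure is a cantilever built in at A.
Free-end deflection of the primary structure under the applied loading (downward +):
  point load 34 at a = 3.8: Pa²(3L − a)/(6EI) = 2021/EI
  point load 64 at a = 8.55: Pa²(3L − a)/(6EI) = 15556/EI
  clockwise couple 110 at a = 0.95: M₀a(2L − a)/(2EI) = 943.1/EI
  δ_0 = 18520/EI
Tip deflection under a unit load at B: L³/(3EI) = 285.8/EI.
With EI = 68000 kip·ft²: δ_0 = 0.27236 ft and δ_{BB} = 0.004203 ft/kip.
Compatibility — the spring shortens by R_B/k under the reaction it provides: δ_0 − R_B·δ_{BB} = R_B/k. With 1/k = 1/(320×12) ft/kip = 0.00026 ft/kip, R_B = δ_0 / (δ_{BB} + 1/k) = 0.27236 / (0.004203 + 0.00026) = 61.02 kip.

R_B = 61.02 kip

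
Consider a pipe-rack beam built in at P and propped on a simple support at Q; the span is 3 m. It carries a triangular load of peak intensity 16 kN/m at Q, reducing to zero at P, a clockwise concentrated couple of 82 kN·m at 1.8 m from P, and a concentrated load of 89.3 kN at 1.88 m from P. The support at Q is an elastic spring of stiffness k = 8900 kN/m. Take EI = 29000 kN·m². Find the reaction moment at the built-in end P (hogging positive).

Remove the prop at Q; the released (primary) structure is a cantilever built in at P.
Free-end deflection of the primary structure under the applied loading (downward +):
  triangular load, peak 16 at the free end: 11w₀L⁴/(120EI) = 118.8/EI
  clockwise couple 82 at a = 1.8: M₀a(2L − a)/(2EI) = 310/EI
  point load 89.3 at a = 1.88: Pa²(3L − a)/(6EI) = 374.5/EI
  δ_0 = 803.3/EI
Flexibility coefficient — unit upward force at Q: δ_{QQ} = L³/(3EI) = 9/EI.
With EI = 29000 kN·m²: δ_0 = 0.0277 m and δ_{QQ} = 0.00031 m/kN.
Compatibility — the spring shortens by R_Q/k under the reaction it provides: δ_0 − R_Q·δ_{QQ} = R_Q/k. With 1/k = 0.000112 m/kN, R_Q = δ_0 / (δ_{QQ} + 1/k) = 0.0277 / (0.00031 + 0.000112) = 65.53 kN.
Moment equilibrium about P: M_P = Σ(load moments about P) − R_Q·L = 297.9 − 65.53×3 = 101.3 kN·m.

M_P = 101.3 kN·m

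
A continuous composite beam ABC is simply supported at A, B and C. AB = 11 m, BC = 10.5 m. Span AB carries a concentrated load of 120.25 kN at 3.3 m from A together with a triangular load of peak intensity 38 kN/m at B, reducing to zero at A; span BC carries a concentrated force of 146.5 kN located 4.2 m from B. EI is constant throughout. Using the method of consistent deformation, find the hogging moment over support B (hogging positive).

Release continuity at B by inserting a hinge; the redundant is the internal moment M_B. The primary structure is two simply-supported spans AB and BC.
Rotations at B on the released spans (each span's end-slope, ×1/EI):
  span AB: point load 120.25 at a = 3.3: Pab(L + a)/(6LEI) = 662/EI
  span AB: triangular load, peak 38: w₀L³/(45EI) = 1124/EI
  span BC: point load 146.5 at a = 4.2: Pab(L + b)/(6LEI) = 1034/EI
  relative rotation θ_0 = (1786 + 1034)/EI = 2820/EI
A unit hogging moment at B produces rotation L₁/(3EI) + L₂/(3EI) = 7.167/EI.
Slope continuity at B: θ_0 = M_B·7.167/EI, so M_B = 2820/7.167 = 393.4 kN·m (hogging).

M_B = 393.4 kN·m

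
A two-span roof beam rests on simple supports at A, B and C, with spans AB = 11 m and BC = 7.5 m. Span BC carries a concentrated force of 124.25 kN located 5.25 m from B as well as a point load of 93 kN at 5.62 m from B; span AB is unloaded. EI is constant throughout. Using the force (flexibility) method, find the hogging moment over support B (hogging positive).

Release continuity at B by inserting a hinge; the redundant is the internal moment M_B. The primary structure is two simply-supported spans AB and BC.
End slopes at the hinge B, treating each span as simply supported:
  span BC: point load 124.25 at a = 5.25: Pab(L + b)/(6LEI) = 318/EI
  span BC: point load 93 at a = 5.62: Pab(L + b)/(6LEI) = 204.8/EI
  relative rotation θ_0 = (0 + 522.8)/EI = 522.8/EI
A unit hogging moment at B produces rotation L₁/(3EI) + L₂/(3EI) = 6.167/EI.
Compatibility: M_B·(L₁+L₂)/(3EI) = θ_0, giving M_B = 84.78 kN·m (hogging).

M_B = 84.78 kN·m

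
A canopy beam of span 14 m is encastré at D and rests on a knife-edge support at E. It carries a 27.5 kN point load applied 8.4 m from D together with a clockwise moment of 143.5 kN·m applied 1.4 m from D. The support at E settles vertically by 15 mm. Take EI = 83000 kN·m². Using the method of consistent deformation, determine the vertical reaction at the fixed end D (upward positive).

R_D = 14.06 kN

Remove the prop at E; the released (primary) structure is a cantilever built in at D.
Free-end deflection of the primary structure under the applied loading (downward +):
  point load 27.5 at a = 8.4: Pa²(3L − a)/(6EI) = 10866/EI
  clockwise couple 143.5 at a = 1.4: M₀a(2L − a)/(2EI) = 2672/EI
  δ_0 = 13538/EI
Flexibility coefficient — unit upward force at E: δ_{EE} = L³/(3EI) = 914.7/EI.
With EI = 83000 kN·m²: δ_0 = 0.16311 m and δ_{EE} = 0.01102 m/kN.
Compatibility — the beam at E must follow the support down by 0.015 m: δ_0 − R_E·δ_{EE} = 0.015, so R_E = (0.16311 − 0.015)/0.01102 = 13.44 kN.
Vertical equilibrium: R_D = ΣP − R_E = 27.5 − 13.44 = 14.06 kN.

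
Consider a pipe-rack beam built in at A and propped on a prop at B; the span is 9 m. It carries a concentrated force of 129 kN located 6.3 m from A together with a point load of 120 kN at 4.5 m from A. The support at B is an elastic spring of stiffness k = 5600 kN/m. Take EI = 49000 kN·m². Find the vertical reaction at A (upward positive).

Release the roller at B. Primary structure: cantilever fixed at A.
Downward deflection at the released point B due to the loads:
  point load 129 at a = 6.3: Pa²(3L − a)/(6EI) = 17664/EI
  point load 120 at a = 4.5: Pa²(3L − a)/(6EI) = 9112/EI
  δ_0 = 26777/EI
Flexibility coefficient — unit upward force at B: δ_{BB} = L³/(3EI) = 243/EI.
With EI = 49000 kN·m²: δ_0 = 0.54646 m and δ_{BB} = 0.004959 m/kN.
Compatibility — the spring shortens by R_B/k under the reaction it provides: δ_0 − R_B·δ_{BB} = R_B/k. With 1/k = 0.000179 m/kN, R_B = δ_0 / (δ_{BB} + 1/k) = 0.54646 / (0.004959 + 0.000179) = 106.4 kN.
Vertical equilibrium: R_A = ΣP − R_B = 249 − 106.4 = 142.6 kN.

R_A = 142.6 kN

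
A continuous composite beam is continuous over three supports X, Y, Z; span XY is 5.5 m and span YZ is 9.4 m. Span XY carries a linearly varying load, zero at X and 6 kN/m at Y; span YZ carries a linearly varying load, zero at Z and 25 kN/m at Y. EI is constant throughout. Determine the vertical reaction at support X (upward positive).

R_X = -12.2 kN

Insert a hinge at Y; M_Y is the redundant, and each span becomes simply supported.
Rotations at Y on the released spans (each span's end-slope, ×1/EI):
  span XY: triangular load, peak 6: w₀L³/(45EI) = 22.18/EI
  span YZ: triangular load, peak 25: w₀L³/(45EI) = 461.4/EI
  relative rotation θ_0 = (22.18 + 461.4)/EI = 483.6/EI
A unit hogging moment at Y produces rotation L₁/(3EI) + L₂/(3EI) = 4.967/EI.
Slope continuity at Y: θ_0 = M_Y·4.967/EI, so M_Y = 483.6/4.967 = 97.37 kN·m (hogging).
Span XY, ΣM about X with M_Y applied at Y: R_Y^{XY}·5.5 = 60.5 + 97.37, so R_Y^{XY} = 28.7 kN and R_X = 16.5 − 28.7 = -12.2 kN.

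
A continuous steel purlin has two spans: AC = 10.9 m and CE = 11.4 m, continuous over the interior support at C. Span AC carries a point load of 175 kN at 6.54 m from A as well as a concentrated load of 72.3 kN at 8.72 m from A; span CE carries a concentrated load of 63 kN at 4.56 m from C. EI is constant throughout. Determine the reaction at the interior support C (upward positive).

Take M_C as the redundant. Released structure: two simple spans AC and CE with a hinge at C.
End slopes at the hinge C, treating each span as simply supported:
  span AC: point load 175 at a = 6.54: Pab(L + a)/(6LEI) = 1331/EI
  span AC: point load 72.3 at a = 8.72: Pab(L + a)/(6LEI) = 412.3/EI
  span CE: point load 63 at a = 4.56: Pab(L + b)/(6LEI) = 524/EI
  relative rotation θ_0 = (1743 + 524)/EI = 2267/EI
A unit hogging moment at C produces rotation L₁/(3EI) + L₂/(3EI) = 7.433/EI.
Compatibility: M_C·(L₁+L₂)/(3EI) = θ_0, giving M_C = 305 kN·m (hogging).
Span AC, ΣM about A with M_C applied at C: R_C^{AC}·10.9 = 1775 + 305, so R_C^{AC} = 190.8 kN and R_A = 247.3 − 190.8 = 56.48 kN.
Span CE, ΣM about E: R_C^{CE}·11.4 = 430.9 + 305, so R_C^{CE} = 64.55 kN and R_E = 63 − 64.55 = -1.552 kN.
R_C = 190.8 + 64.55 = 255.4 kN.

R_C = 255.4 kN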